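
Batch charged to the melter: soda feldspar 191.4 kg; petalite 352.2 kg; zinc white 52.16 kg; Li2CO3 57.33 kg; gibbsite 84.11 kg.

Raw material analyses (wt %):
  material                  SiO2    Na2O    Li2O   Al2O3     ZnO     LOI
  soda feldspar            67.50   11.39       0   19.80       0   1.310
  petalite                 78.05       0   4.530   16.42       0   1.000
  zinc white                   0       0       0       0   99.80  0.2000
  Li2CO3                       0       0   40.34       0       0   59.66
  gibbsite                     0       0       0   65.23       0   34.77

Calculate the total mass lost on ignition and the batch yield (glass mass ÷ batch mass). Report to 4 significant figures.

LOI loss = 69.58 kg; glass = 667.6 kg; yield = 90.56%

Mid-chain values are displayed (rounded to 4 significant figures) in the working. Each numeric step carries full float precision in every operation; each reported result is rounded only once; the derived quantities are carried using the weight values at 667.6 kg of glass at full precision (net glass mass, ignition loss, the totals, the five compositions, the yield) as written in the problem or answer text.
Ignition loss by material:
  soda feldspar: 191.4 × 0.01310 = 2.507 kg
  petalite: 352.2 × 0.01000 = 3.522 kg
  zinc white: 52.16 × 0.002000 = 0.1043 kg
  Li2CO3: 57.33 × 0.5966 = 34.20 kg
  gibbsite: 84.11 × 0.3477 = 29.25 kg
Total LOI = 69.58 kg
Glass = batch − LOI = 737.2 − 69.58 = 667.6 kg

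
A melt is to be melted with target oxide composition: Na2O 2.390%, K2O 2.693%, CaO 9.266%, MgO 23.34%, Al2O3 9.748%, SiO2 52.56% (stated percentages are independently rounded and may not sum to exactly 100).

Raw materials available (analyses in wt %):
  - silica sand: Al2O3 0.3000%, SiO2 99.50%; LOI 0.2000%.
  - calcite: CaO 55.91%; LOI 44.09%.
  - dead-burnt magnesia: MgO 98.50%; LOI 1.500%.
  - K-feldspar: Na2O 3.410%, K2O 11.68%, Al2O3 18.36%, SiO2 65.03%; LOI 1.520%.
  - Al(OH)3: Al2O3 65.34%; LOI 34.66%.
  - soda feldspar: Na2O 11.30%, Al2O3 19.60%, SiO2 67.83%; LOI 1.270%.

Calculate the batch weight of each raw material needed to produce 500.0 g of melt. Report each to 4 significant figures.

Batch per 500.0 g melt:
  silica sand: 140.4 g
  calcite: 82.87 g
  dead-burnt magnesia: 118.5 g
  K-feldspar: 115.3 g
  Al(OH)3: 20.27 g
  soda feldspar: 70.96 g
Total batch = 548.3 g; LOI loss = 48.28 g; yield = 91.20%

Working values appear with 4-significant-figure rounding at each printed step. Every computation maintains exact precision through every step. Every reported number takes just one rounding; the derived quantities are re-derived from the batch weights on 500.0 g of glass in exact precision (the totals, net glass mass, the yield, six oxide percentages, LOI) as given in question or answer.
Oxide mass targets, per 500.0 g melt:
  Na2O: 2.390% × 500.0 = 11.95 g
  K2O: 2.693% × 500.0 = 13.46 g
  CaO: 9.266% × 500.0 = 46.33 g
  MgO: 23.34% × 500.0 = 116.7 g
  Al2O3: 9.748% × 500.0 = 48.74 g
  SiO2: 52.56% × 500.0 = 262.8 g
Verifying the oxide balance from the weights as reported, for the quoted basis mass (delivered sums recover each target exact up to rounding of places):
  Na2O: 115.3·0.03410 + 70.96·0.1130 = 11.95 g (target 11.95 g)
  K2O: 115.3·0.1168 = 13.47 g (target 13.46 g)
  CaO: 82.87·0.5591 = 46.33 g (target 46.33 g)
  MgO: 118.5·0.9850 = 116.7 g (target 116.7 g)
  Al2O3: 140.4·0.003000 + 115.3·0.1836 + 20.27·0.6534 + 70.96·0.1960 = 48.74 g (target 48.74 g)
  SiO2: 140.4·0.9950 + 115.3·0.6503 + 70.96·0.6783 = 262.8 g (target 262.8 g)
Glass-mass bookkeeping: batch total minus LOI = 500.0 g (summing oxide targets gives 500.0 g; the stated basis being 500.0 g — any gap is answer rounding).
Summing the batch: Σ batch = 548.3 g; ignition loss, Σ(batch × LOI) = 48.28 g; yield: glass divided by total = 91.20%.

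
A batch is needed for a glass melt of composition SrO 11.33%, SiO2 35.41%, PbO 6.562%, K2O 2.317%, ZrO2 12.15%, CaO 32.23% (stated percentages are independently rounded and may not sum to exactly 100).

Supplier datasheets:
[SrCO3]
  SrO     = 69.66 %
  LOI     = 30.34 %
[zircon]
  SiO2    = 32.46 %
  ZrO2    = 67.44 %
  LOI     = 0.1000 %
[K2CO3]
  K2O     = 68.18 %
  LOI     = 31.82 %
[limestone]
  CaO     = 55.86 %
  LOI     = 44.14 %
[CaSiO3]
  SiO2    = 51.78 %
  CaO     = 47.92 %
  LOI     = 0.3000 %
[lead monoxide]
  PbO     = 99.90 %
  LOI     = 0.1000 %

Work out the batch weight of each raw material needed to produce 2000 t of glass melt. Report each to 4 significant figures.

The whole derivation carries exact precision from first step to last. The intermediate values are printed, with 4-significant-digit rounding, in the printout; every reported value is rounded only once — all derived quantities are computed at full float precision (yield, ignition loss, the six compositions, totals, net glass mass) starting from the weights on 2000 t of glass as written in problem or answer.
Target oxide masses per 2000 t glass melt:
  SrO: 11.33% × 2000 = 226.6 t
  SiO2: 35.41% × 2000 = 708.2 t
  PbO: 6.562% × 2000 = 131.2 t
  K2O: 2.317% × 2000 = 46.34 t
  ZrO2: 12.15% × 2000 = 243.0 t
  CaO: 32.23% × 2000 = 644.6 t
Verifying the oxide balance applying the batch weights above, versus the basis set out (sums match the target masses once rounding is allowed for):
  SrO: 325.3·0.6966 = 226.6 t (target 226.6 t)
  SiO2: 360.3·0.3246 + 1142·0.5178 = 708.3 t (target 708.2 t)
  PbO: 131.4·0.9990 = 131.3 t (target 131.2 t)
  K2O: 67.97·0.6818 = 46.34 t (target 46.34 t)
  ZrO2: 360.3·0.6744 = 243.0 t (target 243.0 t)
  CaO: 174.4·0.5586 + 1142·0.4792 = 644.7 t (target 644.6 t)
Consistency of the glass mass: total charge less LOI = 2000 t (per-oxide target masses sum to 2000 t; the stated basis being 2000 t — deltas are rounding alone).
Batch grand total — Σ batch = 2201 t; loss to ignition Σ batch·LOI = 201.2 t; yield = glass ÷ total batch = 90.86%.

Batch per 2000 t glass melt:
  SrCO3: 325.3 t
  zircon: 360.3 t
  K2CO3: 67.97 t
  limestone: 174.4 t
  CaSiO3: 1142 t
  lead monoxide: 131.4 t
Total batch = 2201 t; LOI loss = 201.2 t; yield = 90.86%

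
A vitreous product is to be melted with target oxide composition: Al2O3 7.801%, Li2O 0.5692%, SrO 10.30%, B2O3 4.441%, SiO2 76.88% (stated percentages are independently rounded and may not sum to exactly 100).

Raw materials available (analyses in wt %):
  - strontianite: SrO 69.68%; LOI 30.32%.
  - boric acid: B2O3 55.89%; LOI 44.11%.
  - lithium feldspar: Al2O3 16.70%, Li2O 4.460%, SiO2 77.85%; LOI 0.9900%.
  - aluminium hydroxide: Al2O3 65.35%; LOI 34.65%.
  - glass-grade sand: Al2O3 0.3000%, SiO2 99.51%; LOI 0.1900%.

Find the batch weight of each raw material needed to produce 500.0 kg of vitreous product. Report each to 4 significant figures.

All internal work carries full precision end to end. Mid-chain values are shown, with 4-significant-figure rounding, alongside each step. Each reported result sees exactly one rounding; derived quantities, including LOI, net glass mass, the totals, yield, five oxide percentages, are recomputed using the weight values for 500.0 kg of glass at full precision precisely as stated by question or answer.
Oxide mass targets, per 500.0 kg vitreous product:
  Al2O3: 7.801% × 500.0 = 39.01 kg
  Li2O: 0.5692% × 500.0 = 2.846 kg
  SrO: 10.30% × 500.0 = 51.50 kg
  B2O3: 4.441% × 500.0 = 22.20 kg
  SiO2: 76.88% × 500.0 = 384.4 kg
Sums-versus-targets review given the weights on record, under the basis named above (target by target, the sums agree inside rounding margins):
  Al2O3: 63.81·0.1670 + 41.84·0.6535 + 336.4·0.003000 = 39.01 kg (target 39.01 kg)
  Li2O: 63.81·0.04460 = 2.846 kg (target 2.846 kg)
  SrO: 73.91·0.6968 = 51.50 kg (target 51.50 kg)
  B2O3: 39.73·0.5589 = 22.21 kg (target 22.20 kg)
  SiO2: 63.81·0.7785 + 336.4·0.9951 = 384.4 kg (target 384.4 kg)
Auditing the glass mass value: batch Σ − ignition loss = 500.0 kg (the Σ of target masses is 500.0 kg; with the basis standing at 500.0 kg — deltas are rounding alone).
Batch grand total — Σ batch = 555.7 kg; LOI loss = Σ batch·LOI = 55.70 kg; yield, glass over the total, = 89.98%.

Batch per 500.0 kg vitreous product:
  strontianite: 73.91 kg
  boric acid: 39.73 kg
  lithium feldspar: 63.81 kg
  aluminium hydroxide: 41.84 kg
  glass-grade sand: 336.4 kg
Total batch = 555.7 kg; LOI loss = 55.70 kg; yield = 89.98%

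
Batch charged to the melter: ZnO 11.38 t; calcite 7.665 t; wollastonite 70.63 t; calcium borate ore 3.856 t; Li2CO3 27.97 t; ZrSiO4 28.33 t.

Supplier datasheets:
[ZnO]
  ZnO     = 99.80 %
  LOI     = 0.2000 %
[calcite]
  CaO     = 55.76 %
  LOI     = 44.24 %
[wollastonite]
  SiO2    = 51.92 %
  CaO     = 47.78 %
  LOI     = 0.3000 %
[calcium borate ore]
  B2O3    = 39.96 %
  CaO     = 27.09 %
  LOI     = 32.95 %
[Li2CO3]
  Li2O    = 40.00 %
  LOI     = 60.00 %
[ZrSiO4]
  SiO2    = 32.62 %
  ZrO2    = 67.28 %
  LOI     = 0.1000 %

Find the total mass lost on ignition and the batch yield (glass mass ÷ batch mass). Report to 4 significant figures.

LOI loss = 21.71 t; glass = 128.1 t; yield = 85.51%

Mid-chain values are displayed (rounded to 4 significant digits) between the steps; the working math runs at exact precision from start to finish — every reported number takes exactly one rounding; derived quantities, including net glass mass, ignition loss, the totals, six oxide percentages, the yield, are rebuilt using the weight values for 128.1 t of glass in full precision, exactly as printed in the problem or answer text.
Per-material ignition loss:
  ZnO: 11.38 × 0.002000 = 0.02276 t
  calcite: 7.665 × 0.4424 = 3.391 t
  wollastonite: 70.63 × 0.003000 = 0.2119 t
  calcium borate ore: 3.856 × 0.3295 = 1.271 t
  Li2CO3: 27.97 × 0.6000 = 16.78 t
  ZrSiO4: 28.33 × 0.001000 = 0.02833 t
Total LOI = 21.71 t
Glass = batch − LOI = 149.8 − 21.71 = 128.1 t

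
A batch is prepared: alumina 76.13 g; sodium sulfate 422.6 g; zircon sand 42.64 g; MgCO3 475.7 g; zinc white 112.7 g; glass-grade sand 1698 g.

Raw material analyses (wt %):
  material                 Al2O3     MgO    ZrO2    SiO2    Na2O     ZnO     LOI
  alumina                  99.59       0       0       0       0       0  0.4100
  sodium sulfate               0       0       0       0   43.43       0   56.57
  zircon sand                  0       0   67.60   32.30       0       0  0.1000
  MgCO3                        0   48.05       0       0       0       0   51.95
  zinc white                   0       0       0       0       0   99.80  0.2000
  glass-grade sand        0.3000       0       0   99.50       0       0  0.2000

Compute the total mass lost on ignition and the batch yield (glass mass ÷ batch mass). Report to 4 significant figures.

LOI loss = 490.2 g; glass = 2338 g; yield = 82.67%

All arithmetic runs at full float precision at all times — mid-chain values are displayed (rounded to 4 significant digits) on the page — a single rounding finalizes each reported number; derived quantities are recomputed at full precision (ignition loss, glass mass, totals, the yield, six oxide percentages) from the batch weights at 2338 g of glass, as quoted within problem or answer.
Per-material ignition loss:
  alumina: 76.13 × 0.004100 = 0.3121 g
  sodium sulfate: 422.6 × 0.5657 = 239.1 g
  zircon sand: 42.64 × 0.001000 = 0.04264 g
  MgCO3: 475.7 × 0.5195 = 247.1 g
  zinc white: 112.7 × 0.002000 = 0.2254 g
  glass-grade sand: 1698 × 0.002000 = 3.396 g
Total LOI = 490.2 g
Glass = batch − LOI = 2828 − 490.2 = 2338 g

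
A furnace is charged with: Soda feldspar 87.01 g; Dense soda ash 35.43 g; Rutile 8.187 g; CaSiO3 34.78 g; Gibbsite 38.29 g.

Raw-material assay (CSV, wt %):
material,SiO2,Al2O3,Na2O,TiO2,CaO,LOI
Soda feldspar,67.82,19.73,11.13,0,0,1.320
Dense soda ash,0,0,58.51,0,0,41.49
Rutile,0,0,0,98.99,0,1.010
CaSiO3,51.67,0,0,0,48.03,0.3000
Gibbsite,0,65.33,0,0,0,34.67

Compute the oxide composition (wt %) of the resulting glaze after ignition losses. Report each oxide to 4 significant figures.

Mid-chain values are displayed rounded to 4 significant digits. All arithmetic maintains full precision through every step — a single rounding yields every reported result; the derived quantities are recomputed in full precision (net glass mass, five oxide percentages, the totals, the yield, ignition loss) using the weight values at 174.4 g of glass as given in the question or the answer.
Delivered oxide masses:
  SiO2: 87.01·0.6782 + 34.78·0.5167 = 76.98 g
  Al2O3: 87.01·0.1973 + 38.29·0.6533 = 42.18 g
  Na2O: 87.01·0.1113 + 35.43·0.5851 = 30.41 g
  TiO2: 8.187·0.9899 = 8.104 g
  CaO: 34.78·0.4803 = 16.70 g
LOI: 87.01·0.01320 + 35.43·0.4149 + 8.187·0.01010 + 34.78·0.003000 + 38.29·0.3467 = 29.31 g
batch − LOI leaves glass = 203.7 − 29.31 = 174.4 g (equal to the oxide-mass sum)
wt %: oxide over glass, times 100

Glass mass = 174.4 g (batch 203.7 − LOI 29.31).
Composition: SiO2 44.14%, Al2O3 24.19%, Na2O 17.44%, TiO2 4.647%, CaO 9.579%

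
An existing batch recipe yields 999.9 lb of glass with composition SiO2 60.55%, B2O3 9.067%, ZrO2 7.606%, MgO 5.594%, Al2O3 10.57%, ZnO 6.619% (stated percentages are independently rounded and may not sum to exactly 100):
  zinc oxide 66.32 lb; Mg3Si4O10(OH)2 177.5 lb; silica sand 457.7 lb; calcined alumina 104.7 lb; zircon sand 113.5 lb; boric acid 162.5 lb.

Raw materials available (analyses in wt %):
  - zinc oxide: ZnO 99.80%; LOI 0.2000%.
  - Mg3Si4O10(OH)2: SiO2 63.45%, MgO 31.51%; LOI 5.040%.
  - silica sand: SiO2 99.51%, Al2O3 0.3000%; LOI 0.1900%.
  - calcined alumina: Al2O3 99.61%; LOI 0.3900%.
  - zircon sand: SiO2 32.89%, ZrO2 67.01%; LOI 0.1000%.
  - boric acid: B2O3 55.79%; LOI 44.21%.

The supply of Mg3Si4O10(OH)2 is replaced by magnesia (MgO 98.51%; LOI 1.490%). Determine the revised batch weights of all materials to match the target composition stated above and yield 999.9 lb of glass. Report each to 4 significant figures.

The whole derivation holds exact precision throughout. Working values are printed (rounded to 4 significant digits) in the working — each reported figure is rounded only once; derived quantities are recomputed in full precision (the six compositions, totals, glass mass, LOI, the yield) using the weight values at 999.9 lb of glass as written in problem or answer.
The oxide mass targets at 999.9 lb glass:
  SiO2: 60.55% × 999.9 = 605.4 lb
  B2O3: 9.067% × 999.9 = 90.66 lb
  ZrO2: 7.606% × 999.9 = 76.05 lb
  MgO: 5.594% × 999.9 = 55.93 lb
  Al2O3: 10.57% × 999.9 = 105.7 lb
  ZnO: 6.619% × 999.9 = 66.18 lb
Verifying the oxide balance per the reported batch figures, relative to the basis at hand (oxide sums agree with the targets modulo rounding of the values):
  SiO2: 570.9·0.9951 + 113.5·0.3289 = 605.4 lb (target 605.4 lb)
  B2O3: 162.5·0.5579 = 90.66 lb (target 90.66 lb)
  ZrO2: 113.5·0.6701 = 76.06 lb (target 76.05 lb)
  MgO: 56.78·0.9851 = 55.93 lb (target 55.93 lb)
  Al2O3: 570.9·0.003000 + 104.4·0.9961 = 105.7 lb (target 105.7 lb)
  ZnO: 66.32·0.9980 = 66.19 lb (target 66.18 lb)
Mass balance on the glass: total batch − LOI = 1000 lb (per-oxide target masses sum to 1000 lb; against the stated basis, 999.9 lb — gaps are rounding artifacts).
Batch total: Σ batch = 1074 lb; loss to ignition Σ batch·LOI = 74.43 lb; as yield: glass ÷ batch → 93.07%.

Revised batch per 999.9 lb glass:
  zinc oxide: 66.32 lb
  magnesia: 56.78 lb
  silica sand: 570.9 lb
  calcined alumina: 104.4 lb
  zircon sand: 113.5 lb
  boric acid: 162.5 lb
Total batch = 1074 lb; LOI loss = 74.43 lb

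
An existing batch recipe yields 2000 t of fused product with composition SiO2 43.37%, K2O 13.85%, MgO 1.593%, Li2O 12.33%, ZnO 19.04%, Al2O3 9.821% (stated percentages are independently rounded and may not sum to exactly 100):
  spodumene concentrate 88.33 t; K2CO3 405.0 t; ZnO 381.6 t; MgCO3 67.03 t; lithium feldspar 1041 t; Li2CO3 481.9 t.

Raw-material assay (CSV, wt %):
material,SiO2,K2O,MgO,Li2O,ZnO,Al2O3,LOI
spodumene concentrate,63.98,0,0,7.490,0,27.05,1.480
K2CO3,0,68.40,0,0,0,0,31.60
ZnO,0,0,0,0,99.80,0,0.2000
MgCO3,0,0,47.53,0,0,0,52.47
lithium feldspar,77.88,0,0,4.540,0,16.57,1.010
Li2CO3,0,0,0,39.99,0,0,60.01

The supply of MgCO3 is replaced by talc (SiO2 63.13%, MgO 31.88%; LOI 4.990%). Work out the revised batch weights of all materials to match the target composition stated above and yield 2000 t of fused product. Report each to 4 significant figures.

Revised batch per 2000 t fused product:
  spodumene concentrate: 188.2 t
  K2CO3: 405.0 t
  ZnO: 381.6 t
  talc: 99.94 t
  lithium feldspar: 878.1 t
  Li2CO3: 481.7 t
Total batch = 2435 t; LOI loss = 434.5 t

Intermediates appear, rounded to 4 significant figures, at each printed step. All arithmetic runs at full precision from first step to last — every reported result undergoes a single rounding — the derived quantities, including the yield, LOI, glass mass, six oxide percentages, totals, are rebuilt using the weight values per 2000 t of glass at full float precision exactly as printed in the question or the answer.
Oxide-by-oxide targets in 2000 t fused product:
  SiO2: 43.37% × 2000 = 867.4 t
  K2O: 13.85% × 2000 = 277.0 t
  MgO: 1.593% × 2000 = 31.86 t
  Li2O: 12.33% × 2000 = 246.6 t
  ZnO: 19.04% × 2000 = 380.8 t
  Al2O3: 9.821% × 2000 = 196.4 t
A balance pass over the oxides, from the weights as reported, at the basis given (every target is met by its sum inside rounding margins):
  SiO2: 188.2·0.6398 + 99.94·0.6313 + 878.1·0.7788 = 867.4 t (target 867.4 t)
  K2O: 405.0·0.6840 = 277.0 t (target 277.0 t)
  MgO: 99.94·0.3188 = 31.86 t (target 31.86 t)
  Li2O: 188.2·0.07490 + 878.1·0.04540 + 481.7·0.3999 = 246.6 t (target 246.6 t)
  ZnO: 381.6·0.9980 = 380.8 t (target 380.8 t)
  Al2O3: 188.2·0.2705 + 878.1·0.1657 = 196.4 t (target 196.4 t)
Auditing the glass mass value: batch Σ − ignition loss = 2000 t (targets for the oxides total 2000 t; basis as stated: 2000 t — any gap is answer rounding).
Batch total: Σ batch = 2435 t; LOI loss = Σ batch·LOI = 434.5 t; yield: glass divided by total = 82.15%.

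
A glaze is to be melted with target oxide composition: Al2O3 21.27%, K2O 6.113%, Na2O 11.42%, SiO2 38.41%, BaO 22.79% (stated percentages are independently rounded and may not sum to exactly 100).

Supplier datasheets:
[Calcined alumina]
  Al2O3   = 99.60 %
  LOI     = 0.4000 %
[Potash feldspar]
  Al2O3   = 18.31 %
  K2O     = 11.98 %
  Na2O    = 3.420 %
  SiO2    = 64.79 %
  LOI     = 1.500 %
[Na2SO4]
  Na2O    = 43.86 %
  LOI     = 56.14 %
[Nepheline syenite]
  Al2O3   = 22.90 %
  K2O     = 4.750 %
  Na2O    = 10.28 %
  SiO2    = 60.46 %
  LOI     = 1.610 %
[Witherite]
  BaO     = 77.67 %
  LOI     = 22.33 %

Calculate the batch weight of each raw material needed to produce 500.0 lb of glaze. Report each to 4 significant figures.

Batch per 500.0 lb glaze:
  Calcined alumina: 47.79 lb
  Potash feldspar: 224.6 lb
  Na2SO4: 94.64 lb
  Nepheline syenite: 76.93 lb
  Witherite: 146.7 lb
Total batch = 590.7 lb; LOI loss = 90.69 lb; yield = 84.65%

Intermediates are printed rounded off to 4 significant digits within the worked lines. Every computation carries full precision end to end. Each reported value is rounded a single time; derived quantities (ignition loss, five oxide percentages, the totals, yield, net glass mass) are carried using the weight values for 500.0 lb of glass in full float precision, as given in either problem or answer.
Oxide mass targets, per 500.0 lb glaze:
  Al2O3: 21.27% × 500.0 = 106.4 lb
  K2O: 6.113% × 500.0 = 30.56 lb
  Na2O: 11.42% × 500.0 = 57.10 lb
  SiO2: 38.41% × 500.0 = 192.0 lb
  BaO: 22.79% × 500.0 = 114.0 lb
Per-oxide balance check on the weights just shown, at the basis given (sum by sum, the targets are met given rounding of the digits):
  Al2O3: 47.79·0.9960 + 224.6·0.1831 + 76.93·0.2290 = 106.3 lb (target 106.4 lb)
  K2O: 224.6·0.1198 + 76.93·0.04750 = 30.56 lb (target 30.56 lb)
  Na2O: 224.6·0.03420 + 94.64·0.4386 + 76.93·0.1028 = 57.10 lb (target 57.10 lb)
  SiO2: 224.6·0.6479 + 76.93·0.6046 = 192.0 lb (target 192.0 lb)
  BaO: 146.7·0.7767 = 113.9 lb (target 114.0 lb)
Glass-mass closure: total batch − LOI = 500.0 lb (oxide target masses add up to 500.0 lb; stated basis 500.0 lb — deltas are rounding alone).
Whole-batch sum: Σ batch = 590.7 lb; ignition loss, Σ(batch × LOI) = 90.69 lb; yield: glass divided by total = 84.65%.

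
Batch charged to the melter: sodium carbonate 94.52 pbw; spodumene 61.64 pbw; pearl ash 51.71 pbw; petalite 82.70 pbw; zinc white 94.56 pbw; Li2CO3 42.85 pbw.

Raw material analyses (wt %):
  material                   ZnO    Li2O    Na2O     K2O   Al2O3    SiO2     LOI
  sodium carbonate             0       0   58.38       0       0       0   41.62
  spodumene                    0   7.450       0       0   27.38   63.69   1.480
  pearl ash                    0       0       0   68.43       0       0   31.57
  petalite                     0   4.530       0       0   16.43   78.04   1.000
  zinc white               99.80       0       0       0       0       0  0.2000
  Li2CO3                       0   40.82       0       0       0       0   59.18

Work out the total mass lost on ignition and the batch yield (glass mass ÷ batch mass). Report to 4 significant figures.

In-progress results are shown (rounded to 4 significant figures) as written; full precision is maintained throughout; exactly one rounding goes into every reported value; all derived quantities are computed from the weighed amounts for 345.0 pbw of glass in full precision (net glass mass, yield, the totals, the six compositions, ignition loss) exactly as printed in question or answer.
LOI of each material in turn:
  sodium carbonate: 94.52 × 0.4162 = 39.34 pbw
  spodumene: 61.64 × 0.01480 = 0.9123 pbw
  pearl ash: 51.71 × 0.3157 = 16.32 pbw
  petalite: 82.70 × 0.01000 = 0.8270 pbw
  zinc white: 94.56 × 0.002000 = 0.1891 pbw
  Li2CO3: 42.85 × 0.5918 = 25.36 pbw
Total LOI = 82.95 pbw
Glass = batch − LOI = 428.0 − 82.95 = 345.0 pbw

LOI loss = 82.95 pbw; glass = 345.0 pbw; yield = 80.62%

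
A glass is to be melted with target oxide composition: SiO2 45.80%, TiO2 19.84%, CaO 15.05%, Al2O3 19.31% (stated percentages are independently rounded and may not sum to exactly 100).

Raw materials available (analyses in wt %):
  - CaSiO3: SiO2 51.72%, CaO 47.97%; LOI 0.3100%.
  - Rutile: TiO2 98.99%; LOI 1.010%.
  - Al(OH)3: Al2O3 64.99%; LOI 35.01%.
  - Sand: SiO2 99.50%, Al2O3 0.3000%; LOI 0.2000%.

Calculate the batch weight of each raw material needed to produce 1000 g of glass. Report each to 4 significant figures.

Batch per 1000 g glass:
  CaSiO3: 313.7 g
  Rutile: 200.4 g
  Al(OH)3: 295.8 g
  Sand: 297.2 g
Total batch = 1107 g; LOI loss = 107.2 g; yield = 90.32%

The whole derivation keeps exact precision at each step — working values appear (rounded to 4 significant digits) between the steps — each reported number takes exactly one rounding — the derived quantities are computed at full float precision (LOI, net glass mass, yield, the totals, the four compositions) from the batch weights on 1000 g of glass, exactly as shown in problem or answer.
The oxide mass targets at 1000 g glass:
  SiO2: 45.80% × 1000 = 458.0 g
  TiO2: 19.84% × 1000 = 198.4 g
  CaO: 15.05% × 1000 = 150.5 g
  Al2O3: 19.31% × 1000 = 193.1 g
Verifying the oxide balance given the weights on record, on the stated basis (every target is met by its sum within answer rounding):
  SiO2: 313.7·0.5172 + 297.2·0.9950 = 458.0 g (target 458.0 g)
  TiO2: 200.4·0.9899 = 198.4 g (target 198.4 g)
  CaO: 313.7·0.4797 = 150.5 g (target 150.5 g)
  Al2O3: 295.8·0.6499 + 297.2·0.003000 = 193.1 g (target 193.1 g)
Mass balance on the glass: total charge less LOI = 999.9 g (the Σ of target masses is 1000 g; stated basis 1000 g — gaps are rounding artifacts).
Summing the batch: Σ batch = 1107 g; ignition loss, Σ(batch × LOI) = 107.2 g; yield: glass divided by total = 90.32%.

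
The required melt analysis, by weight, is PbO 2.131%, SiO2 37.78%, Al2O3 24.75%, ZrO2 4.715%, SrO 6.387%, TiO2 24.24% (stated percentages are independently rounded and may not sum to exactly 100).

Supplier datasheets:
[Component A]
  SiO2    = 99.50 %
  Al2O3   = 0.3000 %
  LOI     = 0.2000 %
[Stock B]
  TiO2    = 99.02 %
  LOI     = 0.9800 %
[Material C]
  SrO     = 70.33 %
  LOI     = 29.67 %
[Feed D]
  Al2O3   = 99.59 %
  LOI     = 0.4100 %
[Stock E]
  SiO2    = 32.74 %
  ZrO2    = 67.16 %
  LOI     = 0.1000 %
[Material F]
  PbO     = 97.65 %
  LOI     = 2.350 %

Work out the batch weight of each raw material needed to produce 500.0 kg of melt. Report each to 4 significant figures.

Batch per 500.0 kg melt:
  Component A: 178.3 kg
  Stock B: 122.4 kg
  Material C: 45.41 kg
  Feed D: 123.7 kg
  Stock E: 35.10 kg
  Material F: 10.91 kg
Total batch = 515.8 kg; LOI loss = 15.83 kg; yield = 96.93%

In-progress results are printed with 4-significant-figure rounding between the steps. Every computation keeps full precision in all steps; each reported number undergoes a single rounding. The derived quantities, including yield, glass mass, the totals, the six compositions, ignition loss, are computed starting from the weights per 500.0 kg of glass at exact precision precisely as stated by the problem or the answer.
Target oxide masses per 500.0 kg melt:
  PbO: 2.131% × 500.0 = 10.66 kg
  SiO2: 37.78% × 500.0 = 188.9 kg
  Al2O3: 24.75% × 500.0 = 123.8 kg
  ZrO2: 4.715% × 500.0 = 23.58 kg
  SrO: 6.387% × 500.0 = 31.94 kg
  TiO2: 24.24% × 500.0 = 121.2 kg
Verifying the oxide balance from the weights as reported, per the basis as stated (each sum matches its target mass inside rounding margins):
  PbO: 10.91·0.9765 = 10.65 kg (target 10.66 kg)
  SiO2: 178.3·0.9950 + 35.10·0.3274 = 188.9 kg (target 188.9 kg)
  Al2O3: 178.3·0.003000 + 123.7·0.9959 = 123.7 kg (target 123.8 kg)
  ZrO2: 35.10·0.6716 = 23.57 kg (target 23.58 kg)
  SrO: 45.41·0.7033 = 31.94 kg (target 31.94 kg)
  TiO2: 122.4·0.9902 = 121.2 kg (target 121.2 kg)
The glass-mass cross-check: batch Σ − ignition loss = 500.0 kg (per-oxide target masses sum to 500.0 kg; against the stated basis, 500.0 kg — rounding explains the deltas).
Adding the batch up: Σ batch = 515.8 kg; LOI removed, Σ of batch·LOI: 15.83 kg; glass ÷ batch gives a yield of 96.93%.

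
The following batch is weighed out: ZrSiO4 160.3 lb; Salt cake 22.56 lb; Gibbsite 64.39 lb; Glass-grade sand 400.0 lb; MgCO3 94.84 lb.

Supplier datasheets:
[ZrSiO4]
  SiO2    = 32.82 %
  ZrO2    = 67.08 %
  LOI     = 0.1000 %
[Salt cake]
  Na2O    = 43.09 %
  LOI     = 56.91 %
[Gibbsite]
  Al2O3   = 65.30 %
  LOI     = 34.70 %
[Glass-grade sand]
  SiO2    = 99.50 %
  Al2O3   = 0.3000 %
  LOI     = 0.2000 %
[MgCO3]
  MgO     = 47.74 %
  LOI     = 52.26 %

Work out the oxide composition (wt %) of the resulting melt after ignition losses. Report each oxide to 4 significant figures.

All arithmetic runs at exact precision in every operation; in-progress results are displayed, rounded to four significant digits, on the page — every reported figure is rounded once only; all derived quantities, which include net glass mass, the five compositions, ignition loss, totals, the yield, are re-derived at full float precision, exactly as shown in the problem or the answer, using the weight values on 656.4 lb of glass.
Oxide masses out of the charge:
  SiO2: 160.3·0.3282 + 400.0·0.9950 = 450.6 lb
  MgO: 94.84·0.4774 = 45.28 lb
  ZrO2: 160.3·0.6708 = 107.5 lb
  Al2O3: 64.39·0.6530 + 400.0·0.003000 = 43.25 lb
  Na2O: 22.56·0.4309 = 9.721 lb
LOI: 160.3·0.001000 + 22.56·0.5691 + 64.39·0.3470 + 400.0·0.002000 + 94.84·0.5226 = 85.71 lb
Glass = total batch minus LOI = 742.1 − 85.71 = 656.4 lb (consistent with Σ oxide mass)
percent share: oxide ÷ glass, ×100

Glass mass = 656.4 lb (batch 742.1 − LOI 85.71).
Composition: SiO2 68.65%, MgO 6.898%, ZrO2 16.38%, Al2O3 6.589%, Na2O 1.481%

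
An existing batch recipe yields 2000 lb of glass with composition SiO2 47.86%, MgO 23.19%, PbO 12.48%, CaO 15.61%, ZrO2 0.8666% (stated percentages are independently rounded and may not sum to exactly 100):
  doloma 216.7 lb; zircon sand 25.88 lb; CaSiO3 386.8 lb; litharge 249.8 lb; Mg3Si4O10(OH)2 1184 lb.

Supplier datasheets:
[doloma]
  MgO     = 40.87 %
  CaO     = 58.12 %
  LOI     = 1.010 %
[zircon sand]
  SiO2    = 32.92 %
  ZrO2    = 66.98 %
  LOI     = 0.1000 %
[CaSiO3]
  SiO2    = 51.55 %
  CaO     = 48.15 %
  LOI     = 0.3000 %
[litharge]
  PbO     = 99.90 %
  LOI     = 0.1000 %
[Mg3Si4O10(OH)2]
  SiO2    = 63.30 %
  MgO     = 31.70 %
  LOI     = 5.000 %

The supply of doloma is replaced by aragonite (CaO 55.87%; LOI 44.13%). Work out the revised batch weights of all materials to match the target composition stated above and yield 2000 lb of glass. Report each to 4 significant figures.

The intermediate values are printed, with 4-significant-digit rounding, in the working — each numeric step maintains full precision end to end — each reported number carries a single rounding — all derived quantities (the five compositions, net glass mass, totals, the yield, ignition loss) are re-derived at full precision using the weight values per 2000 lb of glass, exactly as printed in the problem or answer text.
The oxide mass targets at 2000 lb glass:
  SiO2: 47.86% × 2000 = 957.2 lb
  MgO: 23.19% × 2000 = 463.8 lb
  PbO: 12.48% × 2000 = 249.6 lb
  CaO: 15.61% × 2000 = 312.2 lb
  ZrO2: 0.8666% × 2000 = 17.33 lb
Per-oxide balance check applying the batch weights above, against the basis in use (target by target, the sums agree within answer rounding):
  SiO2: 25.88·0.3292 + 43.73·0.5155 + 1463·0.6330 = 957.1 lb (target 957.2 lb)
  MgO: 1463·0.3170 = 463.8 lb (target 463.8 lb)
  PbO: 249.8·0.9990 = 249.6 lb (target 249.6 lb)
  CaO: 521.1·0.5587 + 43.73·0.4815 = 312.2 lb (target 312.2 lb)
  ZrO2: 25.88·0.6698 = 17.33 lb (target 17.33 lb)
Glass-mass sanity pass: total batch − LOI = 2000 lb (the Σ of target masses is 2000 lb; stated basis 2000 lb — deltas are rounding alone).
Whole-batch sum: Σ batch = 2304 lb; loss to ignition Σ batch·LOI = 303.5 lb; the yield ratio, glass ÷ batch: 86.82%.

Revised batch per 2000 lb glass:
  aragonite: 521.1 lb
  zircon sand: 25.88 lb
  CaSiO3: 43.73 lb
  litharge: 249.8 lb
  Mg3Si4O10(OH)2: 1463 lb
Total batch = 2304 lb; LOI loss = 303.5 lb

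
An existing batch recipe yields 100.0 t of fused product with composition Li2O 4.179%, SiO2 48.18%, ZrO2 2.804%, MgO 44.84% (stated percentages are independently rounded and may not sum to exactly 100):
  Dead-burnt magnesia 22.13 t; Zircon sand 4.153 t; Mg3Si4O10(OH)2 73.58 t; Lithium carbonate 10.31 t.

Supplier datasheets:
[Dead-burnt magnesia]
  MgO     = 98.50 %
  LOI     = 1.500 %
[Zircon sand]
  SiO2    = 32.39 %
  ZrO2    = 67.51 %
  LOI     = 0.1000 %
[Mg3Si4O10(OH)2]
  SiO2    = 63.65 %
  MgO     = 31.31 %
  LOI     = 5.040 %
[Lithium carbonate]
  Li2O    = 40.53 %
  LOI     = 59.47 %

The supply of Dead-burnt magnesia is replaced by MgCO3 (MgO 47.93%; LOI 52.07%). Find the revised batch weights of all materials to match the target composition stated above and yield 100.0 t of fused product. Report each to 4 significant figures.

Revised batch per 100.0 t fused product:
  MgCO3: 45.49 t
  Zircon sand: 4.153 t
  Mg3Si4O10(OH)2: 73.58 t
  Lithium carbonate: 10.31 t
Total batch = 133.5 t; LOI loss = 33.53 t

Full float precision is kept at every stage; values along the way appear (rounded to 4 significant figures) within the worked lines. A single rounding yields each reported value — all derived quantities, which include the yield, the totals, net glass mass, LOI, four oxide percentages, are rebuilt in full precision, as they appear in problem or answer, using the weight values at 100.0 t of glass.
Oxide-by-oxide targets in 100.0 t fused product:
  Li2O: 4.179% × 100.0 = 4.179 t
  SiO2: 48.18% × 100.0 = 48.18 t
  ZrO2: 2.804% × 100.0 = 2.804 t
  MgO: 44.84% × 100.0 = 44.84 t
Checking each oxide sum per the reported batch figures, relative to the basis at hand (target by target, the sums agree up to rounding of the answer):
  Li2O: 10.31·0.4053 = 4.179 t (target 4.179 t)
  SiO2: 4.153·0.3239 + 73.58·0.6365 = 48.18 t (target 48.18 t)
  ZrO2: 4.153·0.6751 = 2.804 t (target 2.804 t)
  MgO: 45.49·0.4793 + 73.58·0.3131 = 44.84 t (target 44.84 t)
Auditing the glass mass value: total charge less LOI = 100.0 t (per-oxide target masses sum to 100.0 t; the stated basis being 100.0 t — a pure rounding effect).
Batch total: Σ batch = 133.5 t; the LOI term Σ batch·LOI equals 33.53 t; the yield ratio, glass ÷ batch: 74.89%.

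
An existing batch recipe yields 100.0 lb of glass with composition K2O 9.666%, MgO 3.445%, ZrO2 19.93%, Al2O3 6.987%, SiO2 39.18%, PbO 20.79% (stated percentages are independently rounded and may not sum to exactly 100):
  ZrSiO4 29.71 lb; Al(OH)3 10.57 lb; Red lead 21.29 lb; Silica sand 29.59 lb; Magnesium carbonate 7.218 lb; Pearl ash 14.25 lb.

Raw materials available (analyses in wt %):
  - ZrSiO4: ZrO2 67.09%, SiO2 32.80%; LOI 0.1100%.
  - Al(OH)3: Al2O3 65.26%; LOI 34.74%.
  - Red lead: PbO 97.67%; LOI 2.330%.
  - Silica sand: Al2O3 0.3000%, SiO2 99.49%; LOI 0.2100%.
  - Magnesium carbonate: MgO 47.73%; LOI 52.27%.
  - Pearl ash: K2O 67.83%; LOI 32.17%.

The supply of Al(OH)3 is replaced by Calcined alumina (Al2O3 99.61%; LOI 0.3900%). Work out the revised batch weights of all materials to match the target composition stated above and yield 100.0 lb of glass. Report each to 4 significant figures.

Revised batch per 100.0 lb glass:
  ZrSiO4: 29.71 lb
  Calcined alumina: 6.925 lb
  Red lead: 21.29 lb
  Silica sand: 29.59 lb
  Magnesium carbonate: 7.218 lb
  Pearl ash: 14.25 lb
Total batch = 109.0 lb; LOI loss = 8.975 lb

The working math maintains exact precision in every operation. The intermediate values appear rounded to 4 significant digits on the page; every reported value takes just one rounding — all derived quantities are rebuilt using the weight values for 100.0 lb of glass at full float precision (ignition loss, glass mass, yield, the totals, the six compositions), as they appear in either problem or answer.
Target masses of each oxide per 100.0 lb glass:
  K2O: 9.666% × 100.0 = 9.666 lb
  MgO: 3.445% × 100.0 = 3.445 lb
  ZrO2: 19.93% × 100.0 = 19.93 lb
  Al2O3: 6.987% × 100.0 = 6.987 lb
  SiO2: 39.18% × 100.0 = 39.18 lb
  PbO: 20.79% × 100.0 = 20.79 lb
Per-oxide balance check using the reported weights, versus the basis set out (every target is met by its sum up to rounding of the answer):
  K2O: 14.25·0.6783 = 9.666 lb (target 9.666 lb)
  MgO: 7.218·0.4773 = 3.445 lb (target 3.445 lb)
  ZrO2: 29.71·0.6709 = 19.93 lb (target 19.93 lb)
  Al2O3: 6.925·0.9961 + 29.59·0.003000 = 6.987 lb (target 6.987 lb)
  SiO2: 29.71·0.3280 + 29.59·0.9949 = 39.18 lb (target 39.18 lb)
  PbO: 21.29·0.9767 = 20.79 lb (target 20.79 lb)
Mass balance on the glass: whole batch net of LOI = 100.0 lb (summing oxide targets gives 100.0 lb; stated basis 100.0 lb — any gap is answer rounding).
Batch total: Σ batch = 109.0 lb; the LOI term Σ batch·LOI equals 8.975 lb; the yield ratio, glass ÷ batch: 91.76%.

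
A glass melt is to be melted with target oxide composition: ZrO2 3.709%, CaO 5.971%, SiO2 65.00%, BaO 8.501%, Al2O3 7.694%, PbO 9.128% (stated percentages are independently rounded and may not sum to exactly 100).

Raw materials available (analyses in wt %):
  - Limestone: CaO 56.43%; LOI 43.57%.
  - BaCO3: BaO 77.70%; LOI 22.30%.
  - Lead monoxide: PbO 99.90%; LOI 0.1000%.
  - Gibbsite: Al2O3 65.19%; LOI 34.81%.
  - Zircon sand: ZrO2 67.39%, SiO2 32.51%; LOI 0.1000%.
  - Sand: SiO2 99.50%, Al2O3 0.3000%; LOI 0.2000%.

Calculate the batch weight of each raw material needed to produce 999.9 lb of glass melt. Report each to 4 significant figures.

The whole derivation carries full float precision in every operation. Values along the way appear rounded off to 4 significant digits in the working; each reported value takes just one rounding; derived quantities are re-derived using the weight values per 999.9 lb of glass at exact precision (totals, yield, net glass mass, ignition loss, the six compositions), as quoted within question or answer.
Oxide-by-oxide targets in 999.9 lb glass melt:
  ZrO2: 3.709% × 999.9 = 37.09 lb
  CaO: 5.971% × 999.9 = 59.70 lb
  SiO2: 65.00% × 999.9 = 649.9 lb
  BaO: 8.501% × 999.9 = 85.00 lb
  Al2O3: 7.694% × 999.9 = 76.93 lb
  PbO: 9.128% × 999.9 = 91.27 lb
Per-oxide balance check per the reported batch figures, under the basis named above (summed amounts equal target values given rounding of the digits):
  ZrO2: 55.03·0.6739 = 37.08 lb (target 37.09 lb)
  CaO: 105.8·0.5643 = 59.70 lb (target 59.70 lb)
  SiO2: 55.03·0.3251 + 635.2·0.9950 = 649.9 lb (target 649.9 lb)
  BaO: 109.4·0.7770 = 85.00 lb (target 85.00 lb)
  Al2O3: 115.1·0.6519 + 635.2·0.003000 = 76.94 lb (target 76.93 lb)
  PbO: 91.36·0.9990 = 91.27 lb (target 91.27 lb)
Mass balance on the glass: whole batch net of LOI = 999.9 lb (oxide target masses add up to 999.9 lb; stated basis 999.9 lb — any gap is answer rounding).
Summing the batch: Σ batch = 1112 lb; the LOI term Σ batch·LOI equals 112.0 lb; yield = glass ÷ total batch = 89.93%.

Batch per 999.9 lb glass melt:
  Limestone: 105.8 lb
  BaCO3: 109.4 lb
  Lead monoxide: 91.36 lb
  Gibbsite: 115.1 lb
  Zircon sand: 55.03 lb
  Sand: 635.2 lb
Total batch = 1112 lb; LOI loss = 112.0 lb; yield = 89.93%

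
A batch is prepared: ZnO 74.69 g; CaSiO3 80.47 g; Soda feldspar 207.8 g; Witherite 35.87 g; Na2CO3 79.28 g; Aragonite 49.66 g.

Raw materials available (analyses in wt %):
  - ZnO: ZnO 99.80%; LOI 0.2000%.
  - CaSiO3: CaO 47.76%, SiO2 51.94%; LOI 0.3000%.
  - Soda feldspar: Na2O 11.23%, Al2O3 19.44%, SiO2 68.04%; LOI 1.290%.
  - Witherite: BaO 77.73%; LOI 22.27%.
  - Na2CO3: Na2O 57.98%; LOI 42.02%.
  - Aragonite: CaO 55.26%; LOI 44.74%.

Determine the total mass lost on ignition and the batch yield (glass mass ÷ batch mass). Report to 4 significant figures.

All internal work runs at exact precision from start to finish. Intermediates are printed, rounded to 4 significant digits, across the worked steps. A single rounding produces each reported value — the derived quantities (totals, glass mass, the six compositions, LOI, yield) are recomputed in full float precision starting from the weights for 461.2 g of glass, exactly as printed in problem or answer.
Ignition loss by material:
  ZnO: 74.69 × 0.002000 = 0.1494 g
  CaSiO3: 80.47 × 0.003000 = 0.2414 g
  Soda feldspar: 207.8 × 0.01290 = 2.681 g
  Witherite: 35.87 × 0.2227 = 7.988 g
  Na2CO3: 79.28 × 0.4202 = 33.31 g
  Aragonite: 49.66 × 0.4474 = 22.22 g
Total LOI = 66.59 g
Glass = batch − LOI = 527.8 − 66.59 = 461.2 g

LOI loss = 66.59 g; glass = 461.2 g; yield = 87.38%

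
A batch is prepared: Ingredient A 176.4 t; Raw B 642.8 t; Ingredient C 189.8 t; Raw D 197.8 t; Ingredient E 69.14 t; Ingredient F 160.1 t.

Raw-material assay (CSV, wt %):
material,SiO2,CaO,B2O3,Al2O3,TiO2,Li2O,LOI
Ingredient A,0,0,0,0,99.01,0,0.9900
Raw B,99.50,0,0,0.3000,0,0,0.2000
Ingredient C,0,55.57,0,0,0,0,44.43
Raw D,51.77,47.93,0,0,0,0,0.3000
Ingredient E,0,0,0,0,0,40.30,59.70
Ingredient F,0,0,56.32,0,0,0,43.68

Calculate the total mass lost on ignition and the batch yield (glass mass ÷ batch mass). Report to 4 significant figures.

LOI loss = 199.2 t; glass = 1237 t; yield = 86.13%

The intermediate values appear, rounded to four significant figures, between the steps — the whole derivation runs at exact precision at every stage — every reported result sees exactly one rounding — the derived quantities, which include net glass mass, the six compositions, the yield, ignition loss, totals, are computed in exact precision, exactly as printed in problem or answer, starting from the weights at 1237 t of glass.
Loss on ignition, line by line:
  Ingredient A: 176.4 × 0.009900 = 1.746 t
  Raw B: 642.8 × 0.002000 = 1.286 t
  Ingredient C: 189.8 × 0.4443 = 84.33 t
  Raw D: 197.8 × 0.003000 = 0.5934 t
  Ingredient E: 69.14 × 0.5970 = 41.28 t
  Ingredient F: 160.1 × 0.4368 = 69.93 t
Total LOI = 199.2 t
Glass = batch − LOI = 1436 − 199.2 = 1237 t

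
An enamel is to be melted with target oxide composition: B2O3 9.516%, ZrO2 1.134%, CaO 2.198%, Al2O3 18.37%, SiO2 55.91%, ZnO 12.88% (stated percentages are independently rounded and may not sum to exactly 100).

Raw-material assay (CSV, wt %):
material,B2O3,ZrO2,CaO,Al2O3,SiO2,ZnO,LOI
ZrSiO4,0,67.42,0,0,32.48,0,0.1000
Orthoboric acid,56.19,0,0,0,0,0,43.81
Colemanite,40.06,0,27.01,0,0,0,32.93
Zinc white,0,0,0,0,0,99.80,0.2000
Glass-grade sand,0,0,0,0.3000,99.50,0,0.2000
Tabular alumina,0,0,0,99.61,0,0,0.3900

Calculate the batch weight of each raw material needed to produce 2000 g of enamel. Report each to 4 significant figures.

In-progress results are shown, rounded to four significant figures, as written — every computation carries full float precision through every step. Exactly one rounding goes into every reported value — derived quantities, which include the yield, net glass mass, LOI, six oxide percentages, totals, are carried in full float precision, exactly as printed in question or answer, from the weighed amounts for 2000 g of glass.
The oxide mass targets at 2000 g enamel:
  B2O3: 9.516% × 2000 = 190.3 g
  ZrO2: 1.134% × 2000 = 22.68 g
  CaO: 2.198% × 2000 = 43.96 g
  Al2O3: 18.37% × 2000 = 367.4 g
  SiO2: 55.91% × 2000 = 1118 g
  ZnO: 12.88% × 2000 = 257.6 g
Checking each oxide sum using the reported weights, on the stated basis (summed amounts equal target values given rounding of the digits):
  B2O3: 222.7·0.5619 + 162.8·0.4006 = 190.4 g (target 190.3 g)
  ZrO2: 33.64·0.6742 = 22.68 g (target 22.68 g)
  CaO: 162.8·0.2701 = 43.97 g (target 43.96 g)
  Al2O3: 1113·0.003000 + 365.5·0.9961 = 367.4 g (target 367.4 g)
  SiO2: 33.64·0.3248 + 1113·0.9950 = 1118 g (target 1118 g)
  ZnO: 258.1·0.9980 = 257.6 g (target 257.6 g)
Glass-mass closure: the batch minus its LOI: 2000 g (summing oxide targets gives 2000 g; basis as stated: 2000 g — differing by rounding only).
Adding the batch up: Σ batch = 2156 g; Σ batch·LOI gives LOI loss = 155.4 g; yield = glass ÷ total batch = 92.79%.

Batch per 2000 g enamel:
  ZrSiO4: 33.64 g
  Orthoboric acid: 222.7 g
  Colemanite: 162.8 g
  Zinc white: 258.1 g
  Glass-grade sand: 1113 g
  Tabular alumina: 365.5 g
Total batch = 2156 g; LOI loss = 155.4 g; yield = 92.79%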